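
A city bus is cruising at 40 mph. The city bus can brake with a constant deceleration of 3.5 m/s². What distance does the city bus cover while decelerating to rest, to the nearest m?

40 mph × 0.44704 = 17.8816 m/s.
Braking distance = v²/(2a) = 17.8816² / (2 × 3.500) = 319.752 / 7.000 = 45.679 m.

Braking distance ≈ 46 m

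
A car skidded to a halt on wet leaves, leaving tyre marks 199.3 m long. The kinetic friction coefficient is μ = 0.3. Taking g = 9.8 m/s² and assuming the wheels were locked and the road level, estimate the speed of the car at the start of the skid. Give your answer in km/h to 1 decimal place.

Deceleration a = μg = 0.3 × 9.8 = 2.940 m/s².
v = √(2a·d) = √(2 × 2.940 × 199.3) = √1171.884 = 34.2328 m/s.
= 34.2328 × 3.6 = 123.238 km/h.

Initial speed ≈ 123.2 km/h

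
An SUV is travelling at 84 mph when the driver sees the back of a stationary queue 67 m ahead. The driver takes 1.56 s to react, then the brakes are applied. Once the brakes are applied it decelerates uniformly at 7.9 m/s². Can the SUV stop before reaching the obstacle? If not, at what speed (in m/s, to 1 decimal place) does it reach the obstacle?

No — it strikes the obstacle at 35.7 m/s

84 mph × 0.44704 = 37.5514 m/s.
Reaction distance = 37.5514 × 1.56 = 58.580 m.
Braking distance needed to stop: v²/(2a) = 1410.108 / 15.800 = 89.247 m, so total needed = 58.580 + 89.247 = 147.827 m > 67 m — it cannot stop.
Distance remaining when braking begins: 67 − 58.580 = 8.420 m.
v² = v₀² − 2a·d = 1410.108 − 2 × 7.900 × 8.420 = 1277.072 m²/s².
v = √1277.072 = 35.736 m/s.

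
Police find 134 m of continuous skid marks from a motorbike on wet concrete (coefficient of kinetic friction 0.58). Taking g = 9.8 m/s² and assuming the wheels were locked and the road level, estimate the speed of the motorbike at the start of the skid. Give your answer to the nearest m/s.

Deceleration a = μg = 0.58 × 9.8 = 5.684 m/s².
v = √(2a·d) = √(2 × 5.684 × 134) = √1523.312 = 39.0296 m/s.

Initial speed ≈ 39 m/s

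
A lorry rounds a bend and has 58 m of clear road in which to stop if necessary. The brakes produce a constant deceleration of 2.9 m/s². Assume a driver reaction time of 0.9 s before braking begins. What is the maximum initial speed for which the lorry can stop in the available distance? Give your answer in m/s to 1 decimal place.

Maximum speed ≈ 15.9 m/s

Stopping distance: v·t_r + v²/(2a) = 58 with t_r = 0.9 s and a = 2.900 m/s².
So v² + 5.220 v − 336.40 = 0.
Positive root: v = −a·t_r + √((a·t_r)² + 2a·d) = −2.610 + √(6.812 + 336.40) = 15.9160 m/s.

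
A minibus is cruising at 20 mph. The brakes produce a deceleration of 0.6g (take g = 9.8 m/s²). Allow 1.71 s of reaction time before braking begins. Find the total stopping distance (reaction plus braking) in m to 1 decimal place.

20 mph × 0.44704 = 8.9408 m/s.
a = 0.6 × 9.8 = 5.880 m/s².
Reaction distance = v·t_r = 8.9408 × 1.71 = 15.289 m.
Braking distance = v²/(2a) = 8.9408² / (2 × 5.880) = 79.938 / 11.760 = 6.797 m.
Total = 15.289 + 6.797 = 22.086 m.

Total stopping distance ≈ 22.1 m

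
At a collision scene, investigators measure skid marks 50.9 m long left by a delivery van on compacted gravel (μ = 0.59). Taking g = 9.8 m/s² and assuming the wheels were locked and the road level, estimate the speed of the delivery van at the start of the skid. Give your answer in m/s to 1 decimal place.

Deceleration a = μg = 0.59 × 9.8 = 5.782 m/s².
v = √(2a·d) = √(2 × 5.782 × 50.9) = √588.608 = 24.2612 m/s.

Initial speed ≈ 24.3 m/s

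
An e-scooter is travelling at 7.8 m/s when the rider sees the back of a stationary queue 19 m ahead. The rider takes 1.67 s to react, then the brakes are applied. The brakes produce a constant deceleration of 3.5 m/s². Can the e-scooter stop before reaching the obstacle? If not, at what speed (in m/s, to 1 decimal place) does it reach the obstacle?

Reaction distance = 7.8000 × 1.67 = 13.026 m.
Braking distance needed to stop: v²/(2a) = 60.840 / 7.000 = 8.691 m, so total needed = 13.026 + 8.691 = 21.717 m > 19 m — it cannot stop.
Distance remaining when braking begins: 19 − 13.026 = 5.974 m.
v² = v₀² − 2a·d = 60.840 − 2 × 3.500 × 5.974 = 19.022 m²/s².
v = √19.022 = 4.361 m/s.

No — it strikes the obstacle at 4.4 m/s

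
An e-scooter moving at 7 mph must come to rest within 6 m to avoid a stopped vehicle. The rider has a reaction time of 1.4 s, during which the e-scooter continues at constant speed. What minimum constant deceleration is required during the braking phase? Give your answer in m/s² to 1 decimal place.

7 mph × 0.44704 = 3.1293 m/s.
Distance covered during reaction = 3.1293 × 1.4 = 4.381 m.
Distance available for braking: 6 − 4.381 = 1.619 m.
v² = 2a·d ⇒ a = v²/(2d) = 3.1293² / (2 × 1.619) = 9.793 / 3.238 = 3.0244 m/s².

Required deceleration ≈ 3.0 m/s²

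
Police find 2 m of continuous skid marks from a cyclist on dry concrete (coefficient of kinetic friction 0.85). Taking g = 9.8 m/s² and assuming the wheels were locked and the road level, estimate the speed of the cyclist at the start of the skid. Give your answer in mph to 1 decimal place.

Initial speed ≈ 12.9 mph

Deceleration a = μg = 0.85 × 9.8 = 8.330 m/s².
v = √(2a·d) = √(2 × 8.330 × 2) = √33.320 = 5.7723 m/s.
= 5.7723 ÷ 0.44704 = 12.912 mph.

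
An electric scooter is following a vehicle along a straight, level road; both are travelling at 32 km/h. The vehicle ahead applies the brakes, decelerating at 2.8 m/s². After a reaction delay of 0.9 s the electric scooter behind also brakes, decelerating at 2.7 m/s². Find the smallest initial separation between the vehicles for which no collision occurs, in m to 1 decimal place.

32 km/h ÷ 3.6 = 8.8889 m/s.
Leader travels v²/(2a_L) = 79.013 / 5.600 = 14.109 m before stopping.
Follower covers v·t_r = 8.8889 × 0.9 = 8.000 m while reacting, then v²/(2a_F) = 79.013 / 5.400 = 14.632 m while braking, for a total of 8.000 + 14.632 = 22.632 m.
Since a_F ≤ a_L and the follower starts braking later, the follower is never slower than the leader, so the closest approach is when both have stopped.
Minimum gap = 22.632 − 14.109 = 8.523 m.

Minimum gap ≈ 8.5 m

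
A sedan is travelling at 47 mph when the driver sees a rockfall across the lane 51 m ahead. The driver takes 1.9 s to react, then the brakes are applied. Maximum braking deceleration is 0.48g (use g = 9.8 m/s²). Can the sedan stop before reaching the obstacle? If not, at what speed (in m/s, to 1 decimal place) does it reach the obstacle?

No — it strikes the obstacle at 18.4 m/s

47 mph × 0.44704 = 21.0109 m/s.
a = 0.48 × 9.8 = 4.704 m/s².
Reaction distance = 21.0109 × 1.9 = 39.921 m.
Braking distance needed to stop: v²/(2a) = 441.458 / 9.408 = 46.924 m, so total needed = 39.921 + 46.924 = 86.845 m > 51 m — it cannot stop.
Distance remaining when braking begins: 51 − 39.921 = 11.079 m.
v² = v₀² − 2a·d = 441.458 − 2 × 4.704 × 11.079 = 337.227 m²/s².
v = √337.227 = 18.364 m/s.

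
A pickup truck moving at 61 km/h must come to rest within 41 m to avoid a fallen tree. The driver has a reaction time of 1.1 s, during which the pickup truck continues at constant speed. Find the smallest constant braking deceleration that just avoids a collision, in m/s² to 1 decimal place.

61 km/h ÷ 3.6 = 16.9444 m/s.
Distance covered during reaction = 16.9444 × 1.1 = 18.639 m.
Distance available for braking: 41 − 18.639 = 22.361 m.
v² = 2a·d ⇒ a = v²/(2d) = 16.9444² / (2 × 22.361) = 287.113 / 44.722 = 6.4199 m/s².

Required deceleration ≈ 6.4 m/s²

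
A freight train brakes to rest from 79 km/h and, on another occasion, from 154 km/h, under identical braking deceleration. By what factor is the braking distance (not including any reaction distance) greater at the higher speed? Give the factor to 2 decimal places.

Factor ≈ 3.80

Braking distance d = v²/(2a), so with a fixed, d ∝ v².
Factor = (154/79)² = 1.9494² = 3.8002.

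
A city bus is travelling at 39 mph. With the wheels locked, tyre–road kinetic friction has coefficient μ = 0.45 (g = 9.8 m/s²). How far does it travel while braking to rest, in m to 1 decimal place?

Braking distance ≈ 34.5 m

39 mph × 0.44704 = 17.4346 m/s.
a = μg = 0.45 × 9.8 = 4.410 m/s².
Braking distance = v²/(2a) = 17.4346² / (2 × 4.410) = 303.965 / 8.820 = 34.463 m.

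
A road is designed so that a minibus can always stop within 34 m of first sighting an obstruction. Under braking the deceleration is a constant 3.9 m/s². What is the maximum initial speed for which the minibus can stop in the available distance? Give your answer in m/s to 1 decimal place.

Maximum speed ≈ 16.3 m/s

v²/(2a) = d ⇒ v = √(2 × 3.900 × 34) = √265.20 = 16.2850 m/s.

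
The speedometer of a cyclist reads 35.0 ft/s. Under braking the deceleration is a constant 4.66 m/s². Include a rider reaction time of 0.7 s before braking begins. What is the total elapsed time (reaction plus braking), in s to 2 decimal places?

Total time ≈ 2.99 s

35 ft/s × 0.3048 = 10.6680 m/s.
Braking time = v/a = 10.6680 / 4.660 = 2.289 s.
Total = 0.7 + 2.289 = 2.989 s.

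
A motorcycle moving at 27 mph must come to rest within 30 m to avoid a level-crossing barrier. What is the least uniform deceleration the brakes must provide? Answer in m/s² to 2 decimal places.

Required deceleration ≈ 2.43 m/s²

27 mph × 0.44704 = 12.0701 m/s.
v² = 2a·d ⇒ a = v²/(2d) = 12.0701² / (2 × 30.000) = 145.687 / 60.000 = 2.4281 m/s².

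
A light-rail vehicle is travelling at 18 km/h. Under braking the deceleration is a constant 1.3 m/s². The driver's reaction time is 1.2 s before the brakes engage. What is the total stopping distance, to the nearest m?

Total stopping distance ≈ 16 m

18 km/h ÷ 3.6 = 5.0000 m/s.
Reaction distance = v·t_r = 5.0000 × 1.2 = 6.000 m.
Braking distance = v²/(2a) = 5.0000² / (2 × 1.300) = 25.000 / 2.600 = 9.615 m.
Total = 6.000 + 9.615 = 15.615 m.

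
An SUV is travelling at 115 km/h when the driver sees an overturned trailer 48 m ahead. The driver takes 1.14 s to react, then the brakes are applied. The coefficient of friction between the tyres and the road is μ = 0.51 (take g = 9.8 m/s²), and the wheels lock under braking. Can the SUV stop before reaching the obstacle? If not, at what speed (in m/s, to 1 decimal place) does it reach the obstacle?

No — it strikes the obstacle at 30.1 m/s

115 km/h ÷ 3.6 = 31.9444 m/s.
a = μg = 0.51 × 9.8 = 4.998 m/s².
Reaction distance = 31.9444 × 1.14 = 36.417 m.
Braking distance needed to stop: v²/(2a) = 1020.445 / 9.996 = 102.085 m, so total needed = 36.417 + 102.085 = 138.502 m > 48 m — it cannot stop.
Distance remaining when braking begins: 48 − 36.417 = 11.583 m.
v² = v₀² − 2a·d = 1020.445 − 2 × 4.998 × 11.583 = 904.661 m²/s².
v = √904.661 = 30.078 m/s.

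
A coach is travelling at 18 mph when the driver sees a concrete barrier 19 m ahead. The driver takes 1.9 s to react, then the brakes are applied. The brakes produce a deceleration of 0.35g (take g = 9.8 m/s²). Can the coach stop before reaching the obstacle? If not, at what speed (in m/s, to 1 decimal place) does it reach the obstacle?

18 mph × 0.44704 = 8.0467 m/s.
a = 0.35 × 9.8 = 3.430 m/s².
Reaction distance = 8.0467 × 1.9 = 15.289 m.
Braking distance needed to stop: v²/(2a) = 64.749 / 6.860 = 9.439 m, so total needed = 15.289 + 9.439 = 24.728 m > 19 m — it cannot stop.
Distance remaining when braking begins: 19 − 15.289 = 3.711 m.
v² = v₀² − 2a·d = 64.749 − 2 × 3.430 × 3.711 = 39.292 m²/s².
v = √39.292 = 6.268 m/s.

No — it strikes the obstacle at 6.3 m/s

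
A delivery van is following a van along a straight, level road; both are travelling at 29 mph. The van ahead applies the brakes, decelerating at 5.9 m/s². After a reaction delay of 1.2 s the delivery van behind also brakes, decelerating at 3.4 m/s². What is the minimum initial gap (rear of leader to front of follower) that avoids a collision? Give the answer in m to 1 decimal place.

Minimum gap ≈ 26.0 m

29 mph × 0.44704 = 12.9642 m/s.
Leader travels v²/(2a_L) = 168.070 / 11.800 = 14.243 m before stopping.
Follower covers v·t_r = 12.9642 × 1.2 = 15.557 m while reacting, then v²/(2a_F) = 168.070 / 6.800 = 24.716 m while braking, for a total of 15.557 + 24.716 = 40.273 m.
Since a_F ≤ a_L and the follower starts braking later, the follower is never slower than the leader, so the closest approach is when both have stopped.
Minimum gap = 40.273 − 14.243 = 26.030 m.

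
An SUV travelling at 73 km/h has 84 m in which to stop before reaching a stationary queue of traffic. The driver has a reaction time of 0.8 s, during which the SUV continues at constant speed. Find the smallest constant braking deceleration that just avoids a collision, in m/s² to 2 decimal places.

73 km/h ÷ 3.6 = 20.2778 m/s.
Distance covered during reaction = 20.2778 × 0.8 = 16.222 m.
Distance available for braking: 84 − 16.222 = 67.778 m.
v² = 2a·d ⇒ a = v²/(2d) = 20.2778² / (2 × 67.778) = 411.189 / 135.556 = 3.0334 m/s².

Required deceleration ≈ 3.03 m/s²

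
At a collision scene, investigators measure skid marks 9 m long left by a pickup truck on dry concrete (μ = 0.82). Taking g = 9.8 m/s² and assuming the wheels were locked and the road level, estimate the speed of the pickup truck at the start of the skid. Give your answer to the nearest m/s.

Deceleration a = μg = 0.82 × 9.8 = 8.036 m/s².
v = √(2a·d) = √(2 × 8.036 × 9) = √144.648 = 12.0270 m/s.

Initial speed ≈ 12 m/s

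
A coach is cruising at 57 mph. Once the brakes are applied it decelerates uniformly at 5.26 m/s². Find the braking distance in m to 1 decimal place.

57 mph × 0.44704 = 25.4813 m/s.
Braking distance = v²/(2a) = 25.4813² / (2 × 5.260) = 649.297 / 10.520 = 61.720 m.

Braking distance ≈ 61.7 m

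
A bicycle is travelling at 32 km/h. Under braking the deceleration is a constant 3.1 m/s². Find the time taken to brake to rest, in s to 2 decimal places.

32 km/h ÷ 3.6 = 8.8889 m/s.
Braking time = v/a = 8.8889 / 3.100 = 2.867 s.

Braking time ≈ 2.87 s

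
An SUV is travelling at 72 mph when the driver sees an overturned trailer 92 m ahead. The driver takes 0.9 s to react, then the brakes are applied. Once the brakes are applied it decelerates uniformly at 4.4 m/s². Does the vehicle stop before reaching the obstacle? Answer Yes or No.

72 mph × 0.44704 = 32.1869 m/s.
Reaction distance = 32.1869 × 0.9 = 28.968 m.
Braking distance = v²/(2a) = 1035.997 / 8.800 = 117.727 m.
Total stopping distance = 28.968 + 117.727 = 146.695 m, vs 92 m available — it cannot stop in time and overshoots by 146.695 − 92 = 54.695 m.

No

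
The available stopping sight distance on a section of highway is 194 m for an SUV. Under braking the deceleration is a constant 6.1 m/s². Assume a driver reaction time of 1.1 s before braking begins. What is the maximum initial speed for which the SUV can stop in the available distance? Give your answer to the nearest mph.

Stopping distance: v·t_r + v²/(2a) = 194 with t_r = 1.1 s and a = 6.100 m/s².
So v² + 13.420 v − 2366.80 = 0.
Positive root: v = −a·t_r + √((a·t_r)² + 2a·d) = −6.710 + √(45.024 + 2366.80) = 42.4003 m/s.
42.4003 m/s ÷ 0.44704 = 94.847 mph.

Maximum speed ≈ 95 mph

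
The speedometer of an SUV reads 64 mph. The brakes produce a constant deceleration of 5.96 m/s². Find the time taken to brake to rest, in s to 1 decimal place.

64 mph × 0.44704 = 28.6106 m/s.
Braking time = v/a = 28.6106 / 5.960 = 4.800 s.

Braking time ≈ 4.8 s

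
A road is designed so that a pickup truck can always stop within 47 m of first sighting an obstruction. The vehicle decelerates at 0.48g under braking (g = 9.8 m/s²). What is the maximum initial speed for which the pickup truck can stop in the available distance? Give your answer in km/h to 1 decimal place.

a = 0.48 × 9.8 = 4.704 m/s².
v²/(2a) = d ⇒ v = √(2 × 4.704 × 47) = √442.18 = 21.0281 m/s.
21.0281 m/s × 3.6 = 75.701 km/h.

Maximum speed ≈ 75.7 km/h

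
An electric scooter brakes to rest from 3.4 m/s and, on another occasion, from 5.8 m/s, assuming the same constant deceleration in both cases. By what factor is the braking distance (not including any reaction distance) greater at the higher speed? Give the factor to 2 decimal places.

Braking distance d = v²/(2a), so with a fixed, d ∝ v².
Factor = (5.8/3.4)² = 1.7059² = 2.9101.

Factor ≈ 2.91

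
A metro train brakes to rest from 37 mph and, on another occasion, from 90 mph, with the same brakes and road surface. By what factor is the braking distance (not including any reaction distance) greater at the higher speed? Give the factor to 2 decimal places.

Braking distance d = v²/(2a), so with a fixed, d ∝ v².
Factor = (90/37)² = 2.4324² = 5.9166.

Factor ≈ 5.92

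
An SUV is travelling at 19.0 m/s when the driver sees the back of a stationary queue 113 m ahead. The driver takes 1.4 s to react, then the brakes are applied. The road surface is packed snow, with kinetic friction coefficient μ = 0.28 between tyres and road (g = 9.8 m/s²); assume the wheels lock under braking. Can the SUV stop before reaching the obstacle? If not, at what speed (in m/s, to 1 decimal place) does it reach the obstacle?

Yes — it stops about 20.6 m short of the obstacle, so it never reaches it

a = μg = 0.28 × 9.8 = 2.744 m/s².
Reaction distance = 19.0000 × 1.4 = 26.600 m.
Braking distance = v²/(2a) = 361.000 / 5.488 = 65.780 m.
Total stopping distance = 26.600 + 65.780 = 92.380 m, vs 113 m available — it stops with 113 − 92.380 = 20.620 m to spare.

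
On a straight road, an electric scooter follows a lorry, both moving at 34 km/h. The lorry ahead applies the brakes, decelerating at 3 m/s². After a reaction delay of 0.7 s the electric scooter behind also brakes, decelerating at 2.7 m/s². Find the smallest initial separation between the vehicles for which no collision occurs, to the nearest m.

Minimum gap ≈ 8 m

34 km/h ÷ 3.6 = 9.4444 m/s.
Leader travels v²/(2a_L) = 89.197 / 6.000 = 14.866 m before stopping.
Follower covers v·t_r = 9.4444 × 0.7 = 6.611 m while reacting, then v²/(2a_F) = 89.197 / 5.400 = 16.518 m while braking, for a total of 6.611 + 16.518 = 23.129 m.
Since a_F ≤ a_L and the follower starts braking later, the follower is never slower than the leader, so the closest approach is when both have stopped.
Minimum gap = 23.129 − 14.866 = 8.263 m.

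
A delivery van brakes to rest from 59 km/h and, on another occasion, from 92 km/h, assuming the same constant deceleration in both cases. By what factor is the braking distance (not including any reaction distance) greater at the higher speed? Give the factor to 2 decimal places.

Factor ≈ 2.43

Braking distance d = v²/(2a), so with a fixed, d ∝ v².
Factor = (92/59)² = 1.5593² = 2.4314.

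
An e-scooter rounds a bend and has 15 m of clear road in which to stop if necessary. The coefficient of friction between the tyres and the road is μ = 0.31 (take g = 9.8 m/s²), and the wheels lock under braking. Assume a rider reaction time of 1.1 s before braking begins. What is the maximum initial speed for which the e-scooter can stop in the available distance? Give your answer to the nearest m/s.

a = μg = 0.31 × 9.8 = 3.038 m/s².
Stopping distance: v·t_r + v²/(2a) = 15 with t_r = 1.1 s and a = 3.038 m/s².
So v² + 6.684 v − 91.14 = 0.
Positive root: v = −a·t_r + √((a·t_r)² + 2a·d) = −3.342 + √(11.169 + 91.14) = 6.7728 m/s.

Maximum speed ≈ 7 m/s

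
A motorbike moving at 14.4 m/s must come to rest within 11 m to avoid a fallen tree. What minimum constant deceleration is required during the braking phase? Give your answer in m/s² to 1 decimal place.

Required deceleration ≈ 9.4 m/s²

v² = 2a·d ⇒ a = v²/(2d) = 14.4000² / (2 × 11.000) = 207.360 / 22.000 = 9.4255 m/s².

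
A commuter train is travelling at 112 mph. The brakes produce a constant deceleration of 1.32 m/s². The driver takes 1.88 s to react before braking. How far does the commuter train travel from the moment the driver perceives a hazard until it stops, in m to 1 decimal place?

112 mph × 0.44704 = 50.0685 m/s.
Reaction distance = v·t_r = 50.0685 × 1.88 = 94.129 m.
Braking distance = v²/(2a) = 50.0685² / (2 × 1.320) = 2506.855 / 2.640 = 949.566 m.
Total = 94.129 + 949.566 = 1043.695 m.

Total stopping distance ≈ 1043.7 m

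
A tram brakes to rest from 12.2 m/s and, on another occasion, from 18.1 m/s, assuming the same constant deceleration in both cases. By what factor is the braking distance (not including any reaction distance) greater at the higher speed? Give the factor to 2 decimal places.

Factor ≈ 2.20

Braking distance d = v²/(2a), so with a fixed, d ∝ v².
Factor = (18.1/12.2)² = 1.4836² = 2.2011.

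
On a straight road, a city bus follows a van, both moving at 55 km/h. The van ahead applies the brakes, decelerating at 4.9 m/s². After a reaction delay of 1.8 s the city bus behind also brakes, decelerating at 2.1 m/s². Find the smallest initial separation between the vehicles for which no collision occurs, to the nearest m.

55 km/h ÷ 3.6 = 15.2778 m/s.
Leader travels v²/(2a_L) = 233.411 / 9.800 = 23.817 m before stopping.
Follower covers v·t_r = 15.2778 × 1.8 = 27.500 m while reacting, then v²/(2a_F) = 233.411 / 4.200 = 55.574 m while braking, for a total of 27.500 + 55.574 = 83.074 m.
Since a_F ≤ a_L and the follower starts braking later, the follower is never slower than the leader, so the closest approach is when both have stopped.
Minimum gap = 83.074 − 23.817 = 59.257 m.

Minimum gap ≈ 59 m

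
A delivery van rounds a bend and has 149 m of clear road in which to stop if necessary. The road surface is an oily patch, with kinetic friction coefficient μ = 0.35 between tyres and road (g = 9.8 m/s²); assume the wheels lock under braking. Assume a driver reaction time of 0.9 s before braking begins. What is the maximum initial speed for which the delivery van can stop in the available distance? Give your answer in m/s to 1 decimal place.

Maximum speed ≈ 29.0 m/s

a = μg = 0.35 × 9.8 = 3.430 m/s².
Stopping distance: v·t_r + v²/(2a) = 149 with t_r = 0.9 s and a = 3.430 m/s².
So v² + 6.174 v − 1022.14 = 0.
Positive root: v = −a·t_r + √((a·t_r)² + 2a·d) = −3.087 + √(9.530 + 1022.14) = 29.0326 m/s.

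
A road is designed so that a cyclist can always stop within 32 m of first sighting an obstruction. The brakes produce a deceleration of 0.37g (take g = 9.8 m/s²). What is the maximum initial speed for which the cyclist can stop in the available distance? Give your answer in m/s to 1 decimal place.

Maximum speed ≈ 15.2 m/s

a = 0.37 × 9.8 = 3.626 m/s².
v²/(2a) = d ⇒ v = √(2 × 3.626 × 32) = √232.06 = 15.2335 m/s.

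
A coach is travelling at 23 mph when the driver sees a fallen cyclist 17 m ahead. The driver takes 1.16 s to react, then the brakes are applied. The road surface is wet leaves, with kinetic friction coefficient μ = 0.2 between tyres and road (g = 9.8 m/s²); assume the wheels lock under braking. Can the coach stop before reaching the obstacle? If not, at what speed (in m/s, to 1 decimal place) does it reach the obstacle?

23 mph × 0.44704 = 10.2819 m/s.
a = μg = 0.2 × 9.8 = 1.960 m/s².
Reaction distance = 10.2819 × 1.16 = 11.927 m.
Braking distance needed to stop: v²/(2a) = 105.717 / 3.920 = 26.969 m, so total needed = 11.927 + 26.969 = 38.896 m > 17 m — it cannot stop.
Distance remaining when braking begins: 17 − 11.927 = 5.073 m.
v² = v₀² − 2a·d = 105.717 − 2 × 1.960 × 5.073 = 85.831 m²/s².
v = √85.831 = 9.265 m/s.

No — it strikes the obstacle at 9.3 m/s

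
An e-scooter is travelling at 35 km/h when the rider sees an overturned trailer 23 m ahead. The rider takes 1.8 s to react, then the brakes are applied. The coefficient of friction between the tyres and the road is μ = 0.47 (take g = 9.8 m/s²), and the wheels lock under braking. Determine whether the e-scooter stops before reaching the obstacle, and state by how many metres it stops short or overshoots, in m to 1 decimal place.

No — it overshoots by 4.8 m

35 km/h ÷ 3.6 = 9.7222 m/s.
a = μg = 0.47 × 9.8 = 4.606 m/s².
Reaction distance = 9.7222 × 1.8 = 17.500 m.
Braking distance = v²/(2a) = 94.521 / 9.212 = 10.261 m.
Total stopping distance = 17.500 + 10.261 = 27.761 m, vs 23 m available — it cannot stop in time and overshoots by 27.761 − 23 = 4.761 m.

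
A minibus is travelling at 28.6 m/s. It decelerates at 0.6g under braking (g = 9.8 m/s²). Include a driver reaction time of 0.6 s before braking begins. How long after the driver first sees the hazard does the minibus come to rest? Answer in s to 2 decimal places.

Total time ≈ 5.46 s

a = 0.6 × 9.8 = 5.880 m/s².
Braking time = v/a = 28.6000 / 5.880 = 4.864 s.
Total = 0.6 + 4.864 = 5.464 s.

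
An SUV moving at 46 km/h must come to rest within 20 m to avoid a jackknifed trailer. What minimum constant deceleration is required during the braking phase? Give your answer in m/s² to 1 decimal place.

Required deceleration ≈ 4.1 m/s²

46 km/h ÷ 3.6 = 12.7778 m/s.
v² = 2a·d ⇒ a = v²/(2d) = 12.7778² / (2 × 20.000) = 163.272 / 40.000 = 4.0818 m/s².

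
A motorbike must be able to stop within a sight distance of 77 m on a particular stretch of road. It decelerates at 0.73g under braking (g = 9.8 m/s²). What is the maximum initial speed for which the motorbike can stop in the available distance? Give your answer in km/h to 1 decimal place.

a = 0.73 × 9.8 = 7.154 m/s².
v²/(2a) = d ⇒ v = √(2 × 7.154 × 77) = √1101.72 = 33.1922 m/s.
33.1922 m/s × 3.6 = 119.492 km/h.

Maximum speed ≈ 119.5 km/h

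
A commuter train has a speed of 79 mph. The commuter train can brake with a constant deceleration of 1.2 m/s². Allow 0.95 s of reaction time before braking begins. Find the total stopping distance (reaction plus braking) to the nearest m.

79 mph × 0.44704 = 35.3162 m/s.
Reaction distance = v·t_r = 35.3162 × 0.95 = 33.550 m.
Braking distance = v²/(2a) = 35.3162² / (2 × 1.200) = 1247.234 / 2.400 = 519.681 m.
Total = 33.550 + 519.681 = 553.231 m.

Total stopping distance ≈ 553 m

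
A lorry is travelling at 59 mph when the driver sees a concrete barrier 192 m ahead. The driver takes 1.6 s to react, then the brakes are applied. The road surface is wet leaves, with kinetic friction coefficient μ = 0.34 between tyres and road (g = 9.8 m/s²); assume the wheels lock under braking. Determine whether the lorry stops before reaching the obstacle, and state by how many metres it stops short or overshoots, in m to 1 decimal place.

Yes — it stops 45.4 m short of the obstacle

59 mph × 0.44704 = 26.3754 m/s.
a = μg = 0.34 × 9.8 = 3.332 m/s².
Reaction distance = 26.3754 × 1.6 = 42.201 m.
Braking distance = v²/(2a) = 695.662 / 6.664 = 104.391 m.
Total stopping distance = 42.201 + 104.391 = 146.592 m, vs 192 m available — it stops with 192 − 146.592 = 45.408 m to spare.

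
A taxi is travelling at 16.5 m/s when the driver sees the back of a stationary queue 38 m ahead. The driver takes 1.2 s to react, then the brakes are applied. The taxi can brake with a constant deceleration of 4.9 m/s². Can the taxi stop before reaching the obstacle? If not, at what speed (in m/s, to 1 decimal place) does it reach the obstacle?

Reaction distance = 16.5000 × 1.2 = 19.800 m.
Braking distance needed to stop: v²/(2a) = 272.250 / 9.800 = 27.781 m, so total needed = 19.800 + 27.781 = 47.581 m > 38 m — it cannot stop.
Distance remaining when braking begins: 38 − 19.800 = 18.200 m.
v² = v₀² − 2a·d = 272.250 − 2 × 4.900 × 18.200 = 93.890 m²/s².
v = √93.890 = 9.690 m/s.

No — it strikes the obstacle at 9.7 m/s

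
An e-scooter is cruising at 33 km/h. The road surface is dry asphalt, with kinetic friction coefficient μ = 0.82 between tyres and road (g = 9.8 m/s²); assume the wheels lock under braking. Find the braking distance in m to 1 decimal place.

33 km/h ÷ 3.6 = 9.1667 m/s.
a = μg = 0.82 × 9.8 = 8.036 m/s².
Braking distance = v²/(2a) = 9.1667² / (2 × 8.036) = 84.028 / 16.072 = 5.228 m.

Braking distance ≈ 5.2 m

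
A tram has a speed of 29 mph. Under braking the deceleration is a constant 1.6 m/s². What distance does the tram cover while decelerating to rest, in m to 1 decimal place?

29 mph × 0.44704 = 12.9642 m/s.
Braking distance = v²/(2a) = 12.9642² / (2 × 1.600) = 168.070 / 3.200 = 52.522 m.

Braking distance ≈ 52.5 m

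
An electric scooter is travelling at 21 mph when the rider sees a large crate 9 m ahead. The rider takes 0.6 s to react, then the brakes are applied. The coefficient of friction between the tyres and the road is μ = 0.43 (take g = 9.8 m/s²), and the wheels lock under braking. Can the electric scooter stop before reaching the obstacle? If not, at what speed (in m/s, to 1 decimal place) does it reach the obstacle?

No — it strikes the obstacle at 7.7 m/s

21 mph × 0.44704 = 9.3878 m/s.
a = μg = 0.43 × 9.8 = 4.214 m/s².
Reaction distance = 9.3878 × 0.6 = 5.633 m.
Braking distance needed to stop: v²/(2a) = 88.131 / 8.428 = 10.457 m, so total needed = 5.633 + 10.457 = 16.090 m > 9 m — it cannot stop.
Distance remaining when braking begins: 9 − 5.633 = 3.367 m.
v² = v₀² − 2a·d = 88.131 − 2 × 4.214 × 3.367 = 59.754 m²/s².
v = √59.754 = 7.730 m/s.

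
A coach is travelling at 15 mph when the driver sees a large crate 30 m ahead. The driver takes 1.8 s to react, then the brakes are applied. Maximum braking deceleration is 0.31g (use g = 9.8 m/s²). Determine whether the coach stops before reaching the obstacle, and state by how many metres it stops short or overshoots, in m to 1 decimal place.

15 mph × 0.44704 = 6.7056 m/s.
a = 0.31 × 9.8 = 3.038 m/s².
Reaction distance = 6.7056 × 1.8 = 12.070 m.
Braking distance = v²/(2a) = 44.965 / 6.076 = 7.400 m.
Total stopping distance = 12.070 + 7.400 = 19.470 m, vs 30 m available — it stops with 30 − 19.470 = 10.530 m to spare.

Yes — it stops 10.5 m short of the obstacle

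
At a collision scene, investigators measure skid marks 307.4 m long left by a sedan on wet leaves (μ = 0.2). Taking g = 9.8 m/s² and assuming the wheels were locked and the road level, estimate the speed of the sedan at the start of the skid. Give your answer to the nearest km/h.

Initial speed ≈ 125 km/h

Deceleration a = μg = 0.2 × 9.8 = 1.960 m/s².
v = √(2a·d) = √(2 × 1.960 × 307.4) = √1205.008 = 34.7132 m/s.
= 34.7132 × 3.6 = 124.968 km/h.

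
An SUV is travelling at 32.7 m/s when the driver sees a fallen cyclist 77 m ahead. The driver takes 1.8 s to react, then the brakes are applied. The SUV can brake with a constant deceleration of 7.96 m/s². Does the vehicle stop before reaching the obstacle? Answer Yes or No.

No

Reaction distance = 32.7000 × 1.8 = 58.860 m.
Braking distance = v²/(2a) = 1069.290 / 15.920 = 67.166 m.
Total stopping distance = 58.860 + 67.166 = 126.026 m, vs 77 m available — it cannot stop in time and overshoots by 126.026 − 77 = 49.026 m.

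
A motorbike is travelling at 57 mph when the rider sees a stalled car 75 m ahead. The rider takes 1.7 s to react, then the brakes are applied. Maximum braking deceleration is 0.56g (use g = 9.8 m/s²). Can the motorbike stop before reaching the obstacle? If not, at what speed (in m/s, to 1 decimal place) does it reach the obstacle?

57 mph × 0.44704 = 25.4813 m/s.
a = 0.56 × 9.8 = 5.488 m/s².
Reaction distance = 25.4813 × 1.7 = 43.318 m.
Braking distance needed to stop: v²/(2a) = 649.297 / 10.976 = 59.156 m, so total needed = 43.318 + 59.156 = 102.474 m > 75 m — it cannot stop.
Distance remaining when braking begins: 75 − 43.318 = 31.682 m.
v² = v₀² − 2a·d = 649.297 − 2 × 5.488 × 31.682 = 301.555 m²/s².
v = √301.555 = 17.365 m/s.

No — it strikes the obstacle at 17.4 m/s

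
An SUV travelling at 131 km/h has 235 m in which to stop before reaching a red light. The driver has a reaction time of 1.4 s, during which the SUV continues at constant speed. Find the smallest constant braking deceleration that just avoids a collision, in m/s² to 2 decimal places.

Required deceleration ≈ 3.60 m/s²

131 km/h ÷ 3.6 = 36.3889 m/s.
Distance covered during reaction = 36.3889 × 1.4 = 50.944 m.
Distance available for braking: 235 − 50.944 = 184.056 m.
v² = 2a·d ⇒ a = v²/(2d) = 36.3889² / (2 × 184.056) = 1324.152 / 368.112 = 3.5971 m/s².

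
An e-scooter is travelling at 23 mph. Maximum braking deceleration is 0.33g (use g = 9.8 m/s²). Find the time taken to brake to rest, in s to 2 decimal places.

23 mph × 0.44704 = 10.2819 m/s.
a = 0.33 × 9.8 = 3.234 m/s².
Braking time = v/a = 10.2819 / 3.234 = 3.179 s.

Braking time ≈ 3.18 s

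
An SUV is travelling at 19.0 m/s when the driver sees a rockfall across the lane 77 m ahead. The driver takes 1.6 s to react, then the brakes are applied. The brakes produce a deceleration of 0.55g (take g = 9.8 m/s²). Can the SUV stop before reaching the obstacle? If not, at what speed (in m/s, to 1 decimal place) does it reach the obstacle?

a = 0.55 × 9.8 = 5.390 m/s².
Reaction distance = 19.0000 × 1.6 = 30.400 m.
Braking distance = v²/(2a) = 361.000 / 10.780 = 33.488 m.
Total stopping distance = 30.400 + 33.488 = 63.888 m, vs 77 m available — it stops with 77 − 63.888 = 13.112 m to spare.

Yes — it stops about 13.1 m short of the obstacle, so it never reaches it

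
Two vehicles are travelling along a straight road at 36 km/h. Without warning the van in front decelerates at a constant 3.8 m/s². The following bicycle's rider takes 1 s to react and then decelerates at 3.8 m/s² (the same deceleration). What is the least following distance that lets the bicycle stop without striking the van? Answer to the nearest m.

Minimum gap ≈ 10 m

36 km/h ÷ 3.6 = 10.0000 m/s.
Leader travels v²/(2a_L) = 100.000 / 7.600 = 13.158 m before stopping.
Follower covers v·t_r = 10.0000 × 1 = 10.000 m while reacting, then v²/(2a_F) = 100.000 / 7.600 = 13.158 m while braking, for a total of 10.000 + 13.158 = 23.158 m.
Since a_F ≤ a_L and the follower starts braking later, the follower is never slower than the leader, so the closest approach is when both have stopped.
Minimum gap = 23.158 − 13.158 = 10.000 m.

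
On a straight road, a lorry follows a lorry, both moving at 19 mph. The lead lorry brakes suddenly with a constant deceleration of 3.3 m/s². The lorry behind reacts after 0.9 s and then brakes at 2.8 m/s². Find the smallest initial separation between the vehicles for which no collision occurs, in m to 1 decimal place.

19 mph × 0.44704 = 8.4938 m/s.
Leader travels v²/(2a_L) = 72.145 / 6.600 = 10.931 m before stopping.
Follower covers v·t_r = 8.4938 × 0.9 = 7.644 m while reacting, then v²/(2a_F) = 72.145 / 5.600 = 12.883 m while braking, for a total of 7.644 + 12.883 = 20.527 m.
Since a_F ≤ a_L and the follower starts braking later, the follower is never slower than the leader, so the closest approach is when both have stopped.
Minimum gap = 20.527 − 10.931 = 9.596 m.

Minimum gap ≈ 9.6 m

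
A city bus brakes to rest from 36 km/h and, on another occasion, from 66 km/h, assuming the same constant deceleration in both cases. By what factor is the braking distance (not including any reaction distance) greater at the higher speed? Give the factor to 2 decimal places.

Braking distance d = v²/(2a), so with a fixed, d ∝ v².
Factor = (66/36)² = 1.8333² = 3.3610.

Factor ≈ 3.36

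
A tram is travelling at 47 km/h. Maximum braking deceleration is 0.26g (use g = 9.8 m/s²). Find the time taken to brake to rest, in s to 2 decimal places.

47 km/h ÷ 3.6 = 13.0556 m/s.
a = 0.26 × 9.8 = 2.548 m/s².
Braking time = v/a = 13.0556 / 2.548 = 5.124 s.

Braking time ≈ 5.12 s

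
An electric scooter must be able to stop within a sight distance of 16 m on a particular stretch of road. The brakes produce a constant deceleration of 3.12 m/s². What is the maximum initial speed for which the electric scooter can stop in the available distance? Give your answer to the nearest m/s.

Maximum speed ≈ 10 m/s

v²/(2a) = d ⇒ v = √(2 × 3.120 × 16) = √99.84 = 9.9920 m/s.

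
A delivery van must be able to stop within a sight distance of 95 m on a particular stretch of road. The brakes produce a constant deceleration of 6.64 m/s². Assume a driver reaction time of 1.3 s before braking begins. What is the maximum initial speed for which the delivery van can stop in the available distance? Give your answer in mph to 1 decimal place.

Maximum speed ≈ 62.5 mph

Stopping distance: v·t_r + v²/(2a) = 95 with t_r = 1.3 s and a = 6.640 m/s².
So v² + 17.264 v − 1261.60 = 0.
Positive root: v = −a·t_r + √((a·t_r)² + 2a·d) = −8.632 + √(74.511 + 1261.60) = 27.9209 m/s.
27.9209 m/s ÷ 0.44704 = 62.457 mph.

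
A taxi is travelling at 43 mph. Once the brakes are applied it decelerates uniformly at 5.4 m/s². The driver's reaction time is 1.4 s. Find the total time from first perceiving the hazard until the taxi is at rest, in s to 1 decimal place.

43 mph × 0.44704 = 19.2227 m/s.
Braking time = v/a = 19.2227 / 5.400 = 3.560 s.
Total = 1.4 + 3.560 = 4.960 s.

Total time ≈ 5.0 s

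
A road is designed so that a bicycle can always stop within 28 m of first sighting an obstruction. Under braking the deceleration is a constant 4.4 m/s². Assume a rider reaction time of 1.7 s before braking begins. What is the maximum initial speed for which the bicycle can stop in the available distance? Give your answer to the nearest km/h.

Stopping distance: v·t_r + v²/(2a) = 28 with t_r = 1.7 s and a = 4.400 m/s².
So v² + 14.960 v − 246.40 = 0.
Positive root: v = −a·t_r + √((a·t_r)² + 2a·d) = −7.480 + √(55.950 + 246.40) = 9.9082 m/s.
9.9082 m/s × 3.6 = 35.670 km/h.

Maximum speed ≈ 36 km/h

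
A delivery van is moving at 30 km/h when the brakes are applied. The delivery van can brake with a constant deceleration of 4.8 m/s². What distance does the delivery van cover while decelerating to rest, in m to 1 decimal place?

30 km/h ÷ 3.6 = 8.3333 m/s.
Braking distance = v²/(2a) = 8.3333² / (2 × 4.800) = 69.444 / 9.600 = 7.234 m.

Braking distance ≈ 7.2 m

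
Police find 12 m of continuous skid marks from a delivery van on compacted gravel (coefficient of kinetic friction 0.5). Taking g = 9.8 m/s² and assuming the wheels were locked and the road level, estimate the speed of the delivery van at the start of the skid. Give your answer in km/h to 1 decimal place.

Initial speed ≈ 39.0 km/h

Deceleration a = μg = 0.5 × 9.8 = 4.900 m/s².
v = √(2a·d) = √(2 × 4.900 × 12) = √117.600 = 10.8444 m/s.
= 10.8444 × 3.6 = 39.040 km/h.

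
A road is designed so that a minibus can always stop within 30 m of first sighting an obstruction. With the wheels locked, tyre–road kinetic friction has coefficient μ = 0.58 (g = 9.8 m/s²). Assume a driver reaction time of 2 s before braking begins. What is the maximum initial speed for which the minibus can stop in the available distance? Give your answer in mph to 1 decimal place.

Maximum speed ≈ 23.1 mph

a = μg = 0.58 × 9.8 = 5.684 m/s².
Stopping distance: v·t_r + v²/(2a) = 30 with t_r = 2 s and a = 5.684 m/s².
So v² + 22.736 v − 341.04 = 0.
Positive root: v = −a·t_r + √((a·t_r)² + 2a·d) = −11.368 + √(129.231 + 341.04) = 10.3177 m/s.
10.3177 m/s ÷ 0.44704 = 23.080 mph.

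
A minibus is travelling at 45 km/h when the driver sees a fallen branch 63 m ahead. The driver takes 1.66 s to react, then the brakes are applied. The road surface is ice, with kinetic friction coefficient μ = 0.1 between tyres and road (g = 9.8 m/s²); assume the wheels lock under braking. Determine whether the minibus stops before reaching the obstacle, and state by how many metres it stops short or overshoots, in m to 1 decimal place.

No — it overshoots by 37.5 m

45 km/h ÷ 3.6 = 12.5000 m/s.
a = μg = 0.1 × 9.8 = 0.980 m/s².
Reaction distance = 12.5000 × 1.66 = 20.750 m.
Braking distance = v²/(2a) = 156.250 / 1.960 = 79.719 m.
Total stopping distance = 20.750 + 79.719 = 100.469 m, vs 63 m available — it cannot stop in time and overshoots by 100.469 − 63 = 37.469 m.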